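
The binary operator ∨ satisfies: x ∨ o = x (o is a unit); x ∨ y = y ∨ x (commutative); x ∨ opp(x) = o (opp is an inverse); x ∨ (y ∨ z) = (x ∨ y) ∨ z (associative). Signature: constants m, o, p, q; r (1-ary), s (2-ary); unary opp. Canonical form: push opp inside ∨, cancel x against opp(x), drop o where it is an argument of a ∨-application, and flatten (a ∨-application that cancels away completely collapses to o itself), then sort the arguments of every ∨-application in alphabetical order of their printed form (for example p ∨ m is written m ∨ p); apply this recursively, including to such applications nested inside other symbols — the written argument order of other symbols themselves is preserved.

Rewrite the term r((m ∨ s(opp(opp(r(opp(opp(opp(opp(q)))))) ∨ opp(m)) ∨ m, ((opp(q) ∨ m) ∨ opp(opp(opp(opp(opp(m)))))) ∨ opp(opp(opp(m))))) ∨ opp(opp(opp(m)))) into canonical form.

Descend into:  (m ∨ s(opp(opp(r(opp(opp(opp(opp(q)))))) ∨ opp(m)) ∨ m, ((opp(q) ∨ m) ∨ opp(opp(opp(opp(opp(m)))))) ∨ opp(opp(opp(m))))) ∨ opp(opp(opp(m)))
Push opp inside:  distribute opp over ∨ and collapse double opp
Inverses cancel:  m cancels
Combine occurrences:  s(m ∨ m ∨ r(q), opp(m) ∨ opp(q))
Reassemble:  r(s(m ∨ m ∨ r(q), opp(m) ∨ opp(q)))

Answer: r(s(m ∨ m ∨ r(q), opp(m) ∨ opp(q)))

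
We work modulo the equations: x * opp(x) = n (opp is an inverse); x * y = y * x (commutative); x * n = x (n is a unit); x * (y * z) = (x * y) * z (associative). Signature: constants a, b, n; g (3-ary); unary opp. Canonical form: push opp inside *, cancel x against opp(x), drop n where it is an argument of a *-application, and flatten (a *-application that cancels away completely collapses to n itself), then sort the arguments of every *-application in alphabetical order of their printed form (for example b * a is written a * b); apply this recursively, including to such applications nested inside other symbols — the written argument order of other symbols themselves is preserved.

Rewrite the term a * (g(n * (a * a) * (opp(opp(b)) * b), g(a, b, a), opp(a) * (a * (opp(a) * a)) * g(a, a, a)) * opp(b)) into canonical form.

Answer: a * g(a * a * b * b, g(a, b, a), g(a, a, a)) * opp(b)

Derivation:
Push opp inside:  distribute opp over * and collapse double opp
Combine occurrences:  a * g(a * a * b * b, g(a, b, a), g(a, a, a)) * opp(b)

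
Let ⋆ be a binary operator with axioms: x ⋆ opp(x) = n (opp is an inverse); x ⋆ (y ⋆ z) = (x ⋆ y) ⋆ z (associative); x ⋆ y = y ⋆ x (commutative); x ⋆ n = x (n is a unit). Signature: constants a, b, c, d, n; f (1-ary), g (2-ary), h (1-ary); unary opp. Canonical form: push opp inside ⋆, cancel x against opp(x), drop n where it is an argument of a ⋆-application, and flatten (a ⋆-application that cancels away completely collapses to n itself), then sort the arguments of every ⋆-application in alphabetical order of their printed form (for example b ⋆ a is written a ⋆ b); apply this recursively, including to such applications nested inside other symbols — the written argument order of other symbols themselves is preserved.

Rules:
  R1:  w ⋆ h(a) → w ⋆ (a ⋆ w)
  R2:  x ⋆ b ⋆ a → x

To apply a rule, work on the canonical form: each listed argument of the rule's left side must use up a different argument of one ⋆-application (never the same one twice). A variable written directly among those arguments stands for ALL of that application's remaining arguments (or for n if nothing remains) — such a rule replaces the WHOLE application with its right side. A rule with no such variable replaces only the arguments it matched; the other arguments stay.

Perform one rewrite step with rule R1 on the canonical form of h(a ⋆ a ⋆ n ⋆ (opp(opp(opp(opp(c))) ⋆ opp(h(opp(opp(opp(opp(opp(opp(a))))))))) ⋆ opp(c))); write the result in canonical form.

Answer: h(a ⋆ a ⋆ a ⋆ a ⋆ a)

Derivation:
Canonical form:  h(a ⋆ a ⋆ h(a))
Match R1:  consume h(a);  w := a ⋆ a
The extension variable absorbs all remaining arguments, so the whole application is rewritten.
Giving:  h(a ⋆ a ⋆ a ⋆ a ⋆ a)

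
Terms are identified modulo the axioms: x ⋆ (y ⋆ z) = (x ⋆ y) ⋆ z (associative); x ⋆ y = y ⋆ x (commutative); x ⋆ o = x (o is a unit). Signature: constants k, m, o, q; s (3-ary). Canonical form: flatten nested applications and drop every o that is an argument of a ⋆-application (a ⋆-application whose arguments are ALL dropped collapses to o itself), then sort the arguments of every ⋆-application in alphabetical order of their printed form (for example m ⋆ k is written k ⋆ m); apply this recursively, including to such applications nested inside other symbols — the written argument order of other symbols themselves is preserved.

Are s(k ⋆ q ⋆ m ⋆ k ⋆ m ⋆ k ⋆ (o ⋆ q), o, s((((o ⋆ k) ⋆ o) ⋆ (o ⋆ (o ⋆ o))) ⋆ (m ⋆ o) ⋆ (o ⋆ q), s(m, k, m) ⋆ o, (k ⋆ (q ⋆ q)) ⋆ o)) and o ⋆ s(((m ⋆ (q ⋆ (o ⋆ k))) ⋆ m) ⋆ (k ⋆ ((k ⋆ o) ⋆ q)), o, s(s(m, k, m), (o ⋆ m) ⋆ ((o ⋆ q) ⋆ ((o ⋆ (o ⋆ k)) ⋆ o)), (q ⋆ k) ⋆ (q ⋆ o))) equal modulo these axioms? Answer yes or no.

Answer: no — s(k ⋆ k ⋆ k ⋆ m ⋆ m ⋆ q ⋆ q, o, s(k ⋆ m ⋆ q, s(m, k, m), k ⋆ q ⋆ q)) vs s(k ⋆ k ⋆ k ⋆ m ⋆ m ⋆ q ⋆ q, o, s(s(m, k, m), k ⋆ m ⋆ q, k ⋆ q ⋆ q))

Derivation:
Left:  s(k ⋆ q ⋆ m ⋆ k ⋆ m ⋆ k ⋆ (o ⋆ q), o, s((((o ⋆ k) ⋆ o) ⋆ (o ⋆ (o ⋆ o))) ⋆ (m ⋆ o) ⋆ (o ⋆ q), s(m, k, m) ⋆ o, (k ⋆ (q ⋆ q)) ⋆ o))
  Descend into:  (((o ⋆ k) ⋆ o) ⋆ (o ⋆ (o ⋆ o))) ⋆ (m ⋆ o) ⋆ (o ⋆ q)
  Merge nested applications:  o ⋆ k ⋆ o ⋆ o ⋆ o ⋆ o ⋆ m ⋆ o ⋆ o ⋆ q
  Unit:  drop o (×7)
  Sort arguments:  k ⋆ m ⋆ q
  Reassemble:  s(k ⋆ k ⋆ k ⋆ m ⋆ m ⋆ q ⋆ q, o, s(k ⋆ m ⋆ q, s(m, k, m), k ⋆ q ⋆ q))
Right:  o ⋆ s(((m ⋆ (q ⋆ (o ⋆ k))) ⋆ m) ⋆ (k ⋆ ((k ⋆ o) ⋆ q)), o, s(s(m, k, m), (o ⋆ m) ⋆ ((o ⋆ q) ⋆ ((o ⋆ (o ⋆ k)) ⋆ o)), (q ⋆ k) ⋆ (q ⋆ o)))
  Inside:  s(((m ⋆ (q ⋆ (o ⋆ k))) ⋆ m) ⋆ (k ⋆ ((k ⋆ o) ⋆ q)), o, s(s(m, k, m), (o ⋆ m) ⋆ ((o ⋆ q) ⋆ ((o ⋆ (o ⋆ k)) ⋆ o)), (q ⋆ k) ⋆ (q ⋆ o)))  →  s(k ⋆ k ⋆ k ⋆ m ⋆ m ⋆ q ⋆ q, o, s(s(m, k, m), k ⋆ m ⋆ q, k ⋆ q ⋆ q))
  Unit:  drop o
  Order the arguments:  s(k ⋆ k ⋆ k ⋆ m ⋆ m ⋆ q ⋆ q, o, s(s(m, k, m), k ⋆ m ⋆ q, k ⋆ q ⋆ q))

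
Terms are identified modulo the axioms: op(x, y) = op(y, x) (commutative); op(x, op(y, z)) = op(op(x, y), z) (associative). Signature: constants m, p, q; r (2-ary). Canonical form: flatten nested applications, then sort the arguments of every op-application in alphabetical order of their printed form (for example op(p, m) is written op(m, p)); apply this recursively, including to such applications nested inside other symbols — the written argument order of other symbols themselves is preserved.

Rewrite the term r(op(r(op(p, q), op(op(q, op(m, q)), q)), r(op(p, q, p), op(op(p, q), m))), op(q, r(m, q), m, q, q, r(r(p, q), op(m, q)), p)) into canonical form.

Answer: r(op(r(op(p, p, q), op(m, p, q)), r(op(p, q), op(m, q, q, q))), op(m, p, q, q, q, r(m, q), r(r(p, q), op(m, q))))

Derivation:
Focus inside:  op(r(op(p, q), op(op(q, op(m, q)), q)), r(op(p, q, p), op(op(p, q), m)))
Inside:  r(op(p, q), op(op(q, op(m, q)), q))  →  r(op(p, q), op(m, q, q, q))
Simplify inside:  r(op(p, q, p), op(op(p, q), m))  →  r(op(p, p, q), op(m, p, q))
Sort arguments:  op(r(op(p, p, q), op(m, p, q)), r(op(p, q), op(m, q, q, q)))
Rebuild:  r(op(r(op(p, p, q), op(m, p, q)), r(op(p, q), op(m, q, q, q))), op(m, p, q, q, q, r(m, q), r(r(p, q), op(m, q))))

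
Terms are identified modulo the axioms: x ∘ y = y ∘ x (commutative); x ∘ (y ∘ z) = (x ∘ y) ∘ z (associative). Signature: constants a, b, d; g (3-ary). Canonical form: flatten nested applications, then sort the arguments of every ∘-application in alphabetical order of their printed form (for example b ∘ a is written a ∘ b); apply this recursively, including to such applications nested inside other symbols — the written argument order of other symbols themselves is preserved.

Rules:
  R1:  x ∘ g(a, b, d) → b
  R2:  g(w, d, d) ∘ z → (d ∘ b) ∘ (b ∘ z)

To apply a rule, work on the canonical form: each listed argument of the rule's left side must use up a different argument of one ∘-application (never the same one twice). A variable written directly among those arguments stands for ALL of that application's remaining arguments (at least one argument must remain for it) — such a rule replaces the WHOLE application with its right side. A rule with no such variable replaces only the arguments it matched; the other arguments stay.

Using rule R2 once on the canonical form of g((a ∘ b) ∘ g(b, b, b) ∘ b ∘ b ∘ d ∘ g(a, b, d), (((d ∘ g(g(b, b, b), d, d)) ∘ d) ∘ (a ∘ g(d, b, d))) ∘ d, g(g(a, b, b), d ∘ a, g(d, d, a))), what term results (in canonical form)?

Answer: g(a ∘ b ∘ b ∘ b ∘ d ∘ g(a, b, d) ∘ g(b, b, b), a ∘ b ∘ b ∘ d ∘ d ∘ d ∘ d ∘ g(d, b, d), g(g(a, b, b), a ∘ d, g(d, d, a)))

Derivation:
Canonical form:  g(a ∘ b ∘ b ∘ b ∘ d ∘ g(a, b, d) ∘ g(b, b, b), a ∘ d ∘ d ∘ d ∘ g(d, b, d) ∘ g(g(b, b, b), d, d), g(g(a, b, b), a ∘ d, g(d, d, a)))
Match R2:  consume g(g(b, b, b), d, d);  w := g(b, b, b), z := a ∘ d ∘ d ∘ d ∘ g(d, b, d)
The extension variable absorbs all remaining arguments, so the whole application is rewritten.
Result:  g(a ∘ b ∘ b ∘ b ∘ d ∘ g(a, b, d) ∘ g(b, b, b), a ∘ b ∘ b ∘ d ∘ d ∘ d ∘ d ∘ g(d, b, d), g(g(a, b, b), a ∘ d, g(d, d, a)))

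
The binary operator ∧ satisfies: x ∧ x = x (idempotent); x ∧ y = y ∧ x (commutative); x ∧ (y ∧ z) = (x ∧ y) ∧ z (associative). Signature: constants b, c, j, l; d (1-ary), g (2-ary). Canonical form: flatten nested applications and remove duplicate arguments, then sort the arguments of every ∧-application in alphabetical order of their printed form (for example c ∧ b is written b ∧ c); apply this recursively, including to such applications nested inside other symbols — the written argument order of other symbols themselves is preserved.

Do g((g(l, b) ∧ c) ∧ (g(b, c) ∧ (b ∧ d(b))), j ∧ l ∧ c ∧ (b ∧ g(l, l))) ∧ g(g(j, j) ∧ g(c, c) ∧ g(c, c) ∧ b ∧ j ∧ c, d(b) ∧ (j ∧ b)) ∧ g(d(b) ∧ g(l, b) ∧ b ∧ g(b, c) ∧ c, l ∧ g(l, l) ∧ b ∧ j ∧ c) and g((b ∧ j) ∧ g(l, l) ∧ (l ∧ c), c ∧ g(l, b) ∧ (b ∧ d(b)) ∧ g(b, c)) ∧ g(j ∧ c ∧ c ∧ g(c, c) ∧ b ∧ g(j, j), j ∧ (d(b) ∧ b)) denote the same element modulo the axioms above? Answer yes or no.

Answer: no — g(b ∧ c ∧ d(b) ∧ g(b, c) ∧ g(l, b), b ∧ c ∧ g(l, l) ∧ j ∧ l) ∧ g(b ∧ c ∧ g(c, c) ∧ g(j, j) ∧ j, b ∧ d(b) ∧ j) vs g(b ∧ c ∧ g(c, c) ∧ g(j, j) ∧ j, b ∧ d(b) ∧ j) ∧ g(b ∧ c ∧ g(l, l) ∧ j ∧ l, b ∧ c ∧ d(b) ∧ g(b, c) ∧ g(l, b))

Derivation:
Left:  g((g(l, b) ∧ c) ∧ (g(b, c) ∧ (b ∧ d(b))), j ∧ l ∧ c ∧ (b ∧ g(l, l))) ∧ g(g(j, j) ∧ g(c, c) ∧ g(c, c) ∧ b ∧ j ∧ c, d(b) ∧ (j ∧ b)) ∧ g(d(b) ∧ g(l, b) ∧ b ∧ g(b, c) ∧ c, l ∧ g(l, l) ∧ b ∧ j ∧ c)
  Simplify inside:  g((g(l, b) ∧ c) ∧ (g(b, c) ∧ (b ∧ d(b))), j ∧ l ∧ c ∧ (b ∧ g(l, l)))  →  g(b ∧ c ∧ d(b) ∧ g(b, c) ∧ g(l, b), b ∧ c ∧ g(l, l) ∧ j ∧ l)
  Simplify inside:  g(g(j, j) ∧ g(c, c) ∧ g(c, c) ∧ b ∧ j ∧ c, d(b) ∧ (j ∧ b))  →  g(b ∧ c ∧ g(c, c) ∧ g(j, j) ∧ j, b ∧ d(b) ∧ j)
  Canonicalize subterm:  g(d(b) ∧ g(l, b) ∧ b ∧ g(b, c) ∧ c, l ∧ g(l, l) ∧ b ∧ j ∧ c)  →  g(b ∧ c ∧ d(b) ∧ g(b, c) ∧ g(l, b), b ∧ c ∧ g(l, l) ∧ j ∧ l)
  Idempotence:  drop duplicate g(b ∧ c ∧ d(b) ∧ g(b, c) ∧ g(l, b), b ∧ c ∧ g(l, l) ∧ j ∧ l)
  Sort:  g(b ∧ c ∧ d(b) ∧ g(b, c) ∧ g(l, b), b ∧ c ∧ g(l, l) ∧ j ∧ l) ∧ g(b ∧ c ∧ g(c, c) ∧ g(j, j) ∧ j, b ∧ d(b) ∧ j)
Right:  g((b ∧ j) ∧ g(l, l) ∧ (l ∧ c), c ∧ g(l, b) ∧ (b ∧ d(b)) ∧ g(b, c)) ∧ g(j ∧ c ∧ c ∧ g(c, c) ∧ b ∧ g(j, j), j ∧ (d(b) ∧ b))
  Canonicalize subterm:  g((b ∧ j) ∧ g(l, l) ∧ (l ∧ c), c ∧ g(l, b) ∧ (b ∧ d(b)) ∧ g(b, c))  →  g(b ∧ c ∧ g(l, l) ∧ j ∧ l, b ∧ c ∧ d(b) ∧ g(b, c) ∧ g(l, b))
  Inside:  g(j ∧ c ∧ c ∧ g(c, c) ∧ b ∧ g(j, j), j ∧ (d(b) ∧ b))  →  g(b ∧ c ∧ g(c, c) ∧ g(j, j) ∧ j, b ∧ d(b) ∧ j)
  Sort:  g(b ∧ c ∧ g(c, c) ∧ g(j, j) ∧ j, b ∧ d(b) ∧ j) ∧ g(b ∧ c ∧ g(l, l) ∧ j ∧ l, b ∧ c ∧ d(b) ∧ g(b, c) ∧ g(l, b))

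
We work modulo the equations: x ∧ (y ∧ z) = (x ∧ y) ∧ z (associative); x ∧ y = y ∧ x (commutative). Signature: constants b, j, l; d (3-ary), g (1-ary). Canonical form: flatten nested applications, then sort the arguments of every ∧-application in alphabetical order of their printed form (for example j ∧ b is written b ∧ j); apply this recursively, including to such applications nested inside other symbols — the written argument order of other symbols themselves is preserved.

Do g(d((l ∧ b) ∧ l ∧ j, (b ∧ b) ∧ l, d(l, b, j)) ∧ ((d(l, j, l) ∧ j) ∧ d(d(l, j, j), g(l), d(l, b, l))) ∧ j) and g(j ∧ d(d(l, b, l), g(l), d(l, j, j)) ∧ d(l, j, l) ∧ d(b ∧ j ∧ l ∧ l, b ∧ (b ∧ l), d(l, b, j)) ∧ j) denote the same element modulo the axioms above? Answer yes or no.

Left:  g(d((l ∧ b) ∧ l ∧ j, (b ∧ b) ∧ l, d(l, b, j)) ∧ ((d(l, j, l) ∧ j) ∧ d(d(l, j, j), g(l), d(l, b, l))) ∧ j)
  Work inside:  d((l ∧ b) ∧ l ∧ j, (b ∧ b) ∧ l, d(l, b, j)) ∧ ((d(l, j, l) ∧ j) ∧ d(d(l, j, j), g(l), d(l, b, l))) ∧ j
  Un-nest:  d((l ∧ b) ∧ l ∧ j, (b ∧ b) ∧ l, d(l, b, j)) ∧ d(l, j, l) ∧ j ∧ d(d(l, j, j), g(l), d(l, b, l)) ∧ j
  Canonicalize subterm:  d((l ∧ b) ∧ l ∧ j, (b ∧ b) ∧ l, d(l, b, j))  →  d(b ∧ j ∧ l ∧ l, b ∧ b ∧ l, d(l, b, j))
  Sort:  d(b ∧ j ∧ l ∧ l, b ∧ b ∧ l, d(l, b, j)) ∧ d(d(l, j, j), g(l), d(l, b, l)) ∧ d(l, j, l) ∧ j ∧ j
  Reassemble:  g(d(b ∧ j ∧ l ∧ l, b ∧ b ∧ l, d(l, b, j)) ∧ d(d(l, j, j), g(l), d(l, b, l)) ∧ d(l, j, l) ∧ j ∧ j)
Right:  g(j ∧ d(d(l, b, l), g(l), d(l, j, j)) ∧ d(l, j, l) ∧ d(b ∧ j ∧ l ∧ l, b ∧ (b ∧ l), d(l, b, j)) ∧ j)
  Work inside:  j ∧ d(d(l, b, l), g(l), d(l, j, j)) ∧ d(l, j, l) ∧ d(b ∧ j ∧ l ∧ l, b ∧ (b ∧ l), d(l, b, j)) ∧ j
  Simplify inside:  d(b ∧ j ∧ l ∧ l, b ∧ (b ∧ l), d(l, b, j))  →  d(b ∧ j ∧ l ∧ l, b ∧ b ∧ l, d(l, b, j))
  Order the arguments:  d(b ∧ j ∧ l ∧ l, b ∧ b ∧ l, d(l, b, j)) ∧ d(d(l, b, l), g(l), d(l, j, j)) ∧ d(l, j, l) ∧ j ∧ j
  Rebuild:  g(d(b ∧ j ∧ l ∧ l, b ∧ b ∧ l, d(l, b, j)) ∧ d(d(l, b, l), g(l), d(l, j, j)) ∧ d(l, j, l) ∧ j ∧ j)

Answer: no — g(d(b ∧ j ∧ l ∧ l, b ∧ b ∧ l, d(l, b, j)) ∧ d(d(l, j, j), g(l), d(l, b, l)) ∧ d(l, j, l) ∧ j ∧ j) vs g(d(b ∧ j ∧ l ∧ l, b ∧ b ∧ l, d(l, b, j)) ∧ d(d(l, b, l), g(l), d(l, j, j)) ∧ d(l, j, l) ∧ j ∧ j)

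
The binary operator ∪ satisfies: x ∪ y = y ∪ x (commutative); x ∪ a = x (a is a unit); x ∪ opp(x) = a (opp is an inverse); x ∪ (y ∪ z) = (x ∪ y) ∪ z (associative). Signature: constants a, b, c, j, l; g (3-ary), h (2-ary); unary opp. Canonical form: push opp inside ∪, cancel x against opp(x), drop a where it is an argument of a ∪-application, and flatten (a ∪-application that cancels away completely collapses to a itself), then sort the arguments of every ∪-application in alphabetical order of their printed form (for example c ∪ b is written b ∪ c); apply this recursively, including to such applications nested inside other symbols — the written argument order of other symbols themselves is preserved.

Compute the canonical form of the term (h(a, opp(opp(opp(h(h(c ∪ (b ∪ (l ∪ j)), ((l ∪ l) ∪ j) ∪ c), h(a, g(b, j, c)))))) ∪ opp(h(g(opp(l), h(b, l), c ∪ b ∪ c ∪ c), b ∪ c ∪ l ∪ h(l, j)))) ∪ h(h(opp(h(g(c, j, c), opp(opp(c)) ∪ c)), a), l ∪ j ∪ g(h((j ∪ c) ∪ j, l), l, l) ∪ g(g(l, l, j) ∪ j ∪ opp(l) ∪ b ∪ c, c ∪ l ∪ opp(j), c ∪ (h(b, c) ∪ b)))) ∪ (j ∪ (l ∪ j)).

Push opp inside:  distribute opp over ∪ and collapse double opp
Collect terms:  h(a, opp(h(g(opp(l), h(b, l), b ∪ c ∪ c ∪ c), b ∪ c ∪ h(l, j) ∪ l)) ∪ opp(h(h(b ∪ c ∪ j ∪ l, c ∪ j ∪ l ∪ l), h(a, g(b, j, c))))) ∪ h(h(opp(h(g(c, j, c), c ∪ c)), a), g(b ∪ c ∪ g(l, l, j) ∪ j ∪ opp(l), c ∪ l ∪ opp(j), b ∪ c ∪ h(b, c)) ∪ g(h(c ∪ j ∪ j, l), l, l) ∪ j ∪ l) ∪ j ∪ j ∪ l

Answer: h(a, opp(h(g(opp(l), h(b, l), b ∪ c ∪ c ∪ c), b ∪ c ∪ h(l, j) ∪ l)) ∪ opp(h(h(b ∪ c ∪ j ∪ l, c ∪ j ∪ l ∪ l), h(a, g(b, j, c))))) ∪ h(h(opp(h(g(c, j, c), c ∪ c)), a), g(b ∪ c ∪ g(l, l, j) ∪ j ∪ opp(l), c ∪ l ∪ opp(j), b ∪ c ∪ h(b, c)) ∪ g(h(c ∪ j ∪ j, l), l, l) ∪ j ∪ l) ∪ j ∪ j ∪ l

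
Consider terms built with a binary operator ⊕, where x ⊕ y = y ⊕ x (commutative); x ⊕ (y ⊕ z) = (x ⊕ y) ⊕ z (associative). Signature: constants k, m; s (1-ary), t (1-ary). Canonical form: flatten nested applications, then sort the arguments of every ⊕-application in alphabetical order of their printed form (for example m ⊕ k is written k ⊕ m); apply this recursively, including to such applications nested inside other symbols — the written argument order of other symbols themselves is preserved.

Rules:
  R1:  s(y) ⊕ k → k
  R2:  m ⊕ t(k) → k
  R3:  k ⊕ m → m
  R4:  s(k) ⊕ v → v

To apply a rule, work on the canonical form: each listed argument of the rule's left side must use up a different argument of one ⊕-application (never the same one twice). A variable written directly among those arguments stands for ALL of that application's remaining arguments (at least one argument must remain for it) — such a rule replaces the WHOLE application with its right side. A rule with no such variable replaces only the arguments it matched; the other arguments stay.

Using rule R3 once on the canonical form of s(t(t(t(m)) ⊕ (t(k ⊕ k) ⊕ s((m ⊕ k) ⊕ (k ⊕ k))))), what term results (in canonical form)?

Answer: s(t(s(k ⊕ k ⊕ m) ⊕ t(k ⊕ k) ⊕ t(t(m))))

Derivation:
Canonical form:  s(t(s(k ⊕ k ⊕ k ⊕ m) ⊕ t(k ⊕ k) ⊕ t(t(m))))
Apply R3:  consuming k, m
New term:  s(t(s(k ⊕ k ⊕ m) ⊕ t(k ⊕ k) ⊕ t(t(m))))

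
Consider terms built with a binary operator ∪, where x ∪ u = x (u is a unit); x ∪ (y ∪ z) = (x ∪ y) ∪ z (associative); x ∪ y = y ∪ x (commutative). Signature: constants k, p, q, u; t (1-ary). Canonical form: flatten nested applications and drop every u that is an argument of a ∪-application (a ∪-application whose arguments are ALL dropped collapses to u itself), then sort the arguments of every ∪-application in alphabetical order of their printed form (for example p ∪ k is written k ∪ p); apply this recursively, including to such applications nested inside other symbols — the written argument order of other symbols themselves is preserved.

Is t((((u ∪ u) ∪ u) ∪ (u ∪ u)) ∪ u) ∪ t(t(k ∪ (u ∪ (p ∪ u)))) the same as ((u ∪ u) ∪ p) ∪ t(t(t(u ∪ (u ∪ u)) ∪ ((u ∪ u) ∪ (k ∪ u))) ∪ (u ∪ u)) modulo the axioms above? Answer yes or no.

Answer: no — t(t(k ∪ p)) ∪ t(u) vs p ∪ t(t(k ∪ t(u)))

Derivation:
Left:  t((((u ∪ u) ∪ u) ∪ (u ∪ u)) ∪ u) ∪ t(t(k ∪ (u ∪ (p ∪ u))))
  Canonicalize subterm:  t((((u ∪ u) ∪ u) ∪ (u ∪ u)) ∪ u)  →  t(u)
  Canonicalize subterm:  t(t(k ∪ (u ∪ (p ∪ u))))  →  t(t(k ∪ p))
  Order the arguments:  t(t(k ∪ p)) ∪ t(u)
Right:  ((u ∪ u) ∪ p) ∪ t(t(t(u ∪ (u ∪ u)) ∪ ((u ∪ u) ∪ (k ∪ u))) ∪ (u ∪ u))
  Un-nest:  u ∪ u ∪ p ∪ t(t(t(u ∪ (u ∪ u)) ∪ ((u ∪ u) ∪ (k ∪ u))) ∪ (u ∪ u))
  Inside:  t(t(t(u ∪ (u ∪ u)) ∪ ((u ∪ u) ∪ (k ∪ u))) ∪ (u ∪ u))  →  t(t(k ∪ t(u)))
  Unit:  drop u (×2)
  Sort:  p ∪ t(t(k ∪ t(u)))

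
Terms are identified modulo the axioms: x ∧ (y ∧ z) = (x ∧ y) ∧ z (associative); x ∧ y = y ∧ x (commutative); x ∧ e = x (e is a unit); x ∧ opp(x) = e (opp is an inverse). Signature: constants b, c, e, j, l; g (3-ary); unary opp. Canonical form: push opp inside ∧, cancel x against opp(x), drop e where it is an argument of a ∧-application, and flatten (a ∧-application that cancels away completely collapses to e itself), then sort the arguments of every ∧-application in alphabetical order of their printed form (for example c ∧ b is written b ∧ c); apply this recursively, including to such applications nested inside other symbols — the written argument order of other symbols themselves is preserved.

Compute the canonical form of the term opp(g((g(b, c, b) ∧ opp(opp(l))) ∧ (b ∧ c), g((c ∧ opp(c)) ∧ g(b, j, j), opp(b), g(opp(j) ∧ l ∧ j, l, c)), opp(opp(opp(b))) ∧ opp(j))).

Answer: opp(g(b ∧ c ∧ g(b, c, b) ∧ l, g(g(b, j, j), opp(b), g(l, l, c)), opp(b) ∧ opp(j)))

Derivation:
Push opp inside:  distribute opp over ∧ and collapse double opp
Collect terms:  opp(g(b ∧ c ∧ g(b, c, b) ∧ l, g(g(b, j, j), opp(b), g(l, l, c)), opp(b) ∧ opp(j)))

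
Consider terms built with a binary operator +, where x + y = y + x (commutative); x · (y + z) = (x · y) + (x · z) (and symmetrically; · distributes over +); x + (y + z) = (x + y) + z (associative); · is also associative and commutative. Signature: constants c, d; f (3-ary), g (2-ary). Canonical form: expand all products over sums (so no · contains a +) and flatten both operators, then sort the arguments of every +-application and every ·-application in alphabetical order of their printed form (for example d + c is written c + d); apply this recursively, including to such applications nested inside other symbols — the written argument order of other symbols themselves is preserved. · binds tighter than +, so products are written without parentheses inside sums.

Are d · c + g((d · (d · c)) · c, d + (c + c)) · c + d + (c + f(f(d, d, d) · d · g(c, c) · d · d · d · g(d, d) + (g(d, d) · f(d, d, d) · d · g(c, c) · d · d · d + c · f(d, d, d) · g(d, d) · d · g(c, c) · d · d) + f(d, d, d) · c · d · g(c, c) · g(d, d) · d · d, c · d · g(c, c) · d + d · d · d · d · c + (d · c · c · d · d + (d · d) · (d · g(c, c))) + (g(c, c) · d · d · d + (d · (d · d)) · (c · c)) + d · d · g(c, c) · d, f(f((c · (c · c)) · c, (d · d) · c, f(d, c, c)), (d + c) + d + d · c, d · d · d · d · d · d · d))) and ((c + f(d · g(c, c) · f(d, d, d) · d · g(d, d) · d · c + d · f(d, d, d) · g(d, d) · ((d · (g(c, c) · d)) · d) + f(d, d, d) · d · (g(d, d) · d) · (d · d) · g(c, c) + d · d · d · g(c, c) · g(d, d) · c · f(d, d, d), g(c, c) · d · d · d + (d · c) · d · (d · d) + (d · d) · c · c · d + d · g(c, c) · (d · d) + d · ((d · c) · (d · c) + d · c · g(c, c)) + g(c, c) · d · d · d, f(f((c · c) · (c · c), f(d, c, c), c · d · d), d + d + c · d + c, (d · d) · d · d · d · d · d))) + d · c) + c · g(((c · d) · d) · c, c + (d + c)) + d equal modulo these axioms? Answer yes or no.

Answer: no — c + c · d + c · g(c · c · d · d, c + c + d) + d + f(c · d · d · d · f(d, d, d) · g(c, c) · g(d, d) + c · d · d · d · f(d, d, d) · g(c, c) · g(d, d) + d · d · d · d · f(d, d, d) · g(c, c) · g(d, d) + d · d · d · d · f(d, d, d) · g(c, c) · g(d, d), c · c · d · d · d + c · c · d · d · d + c · d · d · d · d + c · d · d · g(c, c) + d · d · d · g(c, c) + d · d · d · g(c, c) + d · d · d · g(c, c), f(f(c · c · c · c, c · d · d, f(d, c, c)), c + c · d + d + d, d · d · d · d · d · d · d)) vs c + c · d + c · g(c · c · d · d, c + c + d) + d + f(c · d · d · d · f(d, d, d) · g(c, c) · g(d, d) + c · d · d · d · f(d, d, d) · g(c, c) · g(d, d) + d · d · d · d · f(d, d, d) · g(c, c) · g(d, d) + d · d · d · d · f(d, d, d) · g(c, c) · g(d, d), c · c · d · d · d + c · c · d · d · d + c · d · d · d · d + c · d · d · g(c, c) + d · d · d · g(c, c) + d · d · d · g(c, c) + d · d · d · g(c, c), f(f(c · c · c · c, f(d, c, c), c · d · d), c + c · d + d + d, d · d · d · d · d · d · d))

Derivation:
Left:  d · c + g((d · (d · c)) · c, d + (c + c)) · c + d + (c + f(f(d, d, d) · d · g(c, c) · d · d · d · g(d, d) + (g(d, d) · f(d, d, d) · d · g(c, c) · d · d · d + c · f(d, d, d) · g(d, d) · d · g(c, c) · d · d) + f(d, d, d) · c · d · g(c, c) · g(d, d) · d · d, c · d · g(c, c) · d + d · d · d · d · c + (d · c · c · d · d + (d · d) · (d · g(c, c))) + (g(c, c) · d · d · d + (d · (d · d)) · (c · c)) + d · d · g(c, c) · d, f(f((c · (c · c)) · c, (d · d) · c, f(d, c, c)), (d + c) + d + d · c, d · d · d · d · d · d · d)))
  Un-nest:  c · d + c · g(c · c · d · d, c + c + d) + d + c + f(c · d · d · d · f(d, d, d) · g(c, c) · g(d, d) + c · d · d · d · f(d, d, d) · g(c, c) · g(d, d) + d · d · d · d · f(d, d, d) · g(c, c) · g(d, d) + d · d · d · d · f(d, d, d) · g(c, c) · g(d, d), c · c · d · d · d + c · c · d · d · d + c · d · d · d · d + c · d · d · g(c, c) + d · d · d · g(c, c) + d · d · d · g(c, c) + d · d · d · g(c, c), f(f(c · c · c · c, c · d · d, f(d, c, c)), c + c · d + d + d, d · d · d · d · d · d · d))
  Sort arguments:  c + c · d + c · g(c · c · d · d, c + c + d) + d + f(c · d · d · d · f(d, d, d) · g(c, c) · g(d, d) + c · d · d · d · f(d, d, d) · g(c, c) · g(d, d) + d · d · d · d · f(d, d, d) · g(c, c) · g(d, d) + d · d · d · d · f(d, d, d) · g(c, c) · g(d, d), c · c · d · d · d + c · c · d · d · d + c · d · d · d · d + c · d · d · g(c, c) + d · d · d · g(c, c) + d · d · d · g(c, c) + d · d · d · g(c, c), f(f(c · c · c · c, c · d · d, f(d, c, c)), c + c · d + d + d, d · d · d · d · d · d · d))
Right:  ((c + f(d · g(c, c) · f(d, d, d) · d · g(d, d) · d · c + d · f(d, d, d) · g(d, d) · ((d · (g(c, c) · d)) · d) + f(d, d, d) · d · (g(d, d) · d) · (d · d) · g(c, c) + d · d · d · g(c, c) · g(d, d) · c · f(d, d, d), g(c, c) · d · d · d + (d · c) · d · (d · d) + (d · d) · c · c · d + d · g(c, c) · (d · d) + d · ((d · c) · (d · c) + d · c · g(c, c)) + g(c, c) · d · d · d, f(f((c · c) · (c · c), f(d, c, c), c · d · d), d + d + c · d + c, (d · d) · d · d · d · d · d))) + d · c) + c · g(((c · d) · d) · c, c + (d + c)) + d
  Expand:  c + f(c · d · d · d · f(d, d, d) · g(c, c) · g(d, d) + c · d · d · d · f(d, d, d) · g(c, c) · g(d, d) + d · d · d · d · f(d, d, d) · g(c, c) · g(d, d) + d · d · d · d · f(d, d, d) · g(c, c) · g(d, d), c · c · d · d · d + c · c · d · d · d + c · d · d · d · d + c · d · d · g(c, c) + d · d · d · g(c, c) + d · d · d · g(c, c) + d · d · d · g(c, c), f(f(c · c · c · c, f(d, c, c), c · d · d), c + c · d + d + d, d · d · d · d · d · d · d)) + c · d + c · g(c · c · d · d, c + c + d) + d
  Order the arguments:  c + c · d + c · g(c · c · d · d, c + c + d) + d + f(c · d · d · d · f(d, d, d) · g(c, c) · g(d, d) + c · d · d · d · f(d, d, d) · g(c, c) · g(d, d) + d · d · d · d · f(d, d, d) · g(c, c) · g(d, d) + d · d · d · d · f(d, d, d) · g(c, c) · g(d, d), c · c · d · d · d + c · c · d · d · d + c · d · d · d · d + c · d · d · g(c, c) + d · d · d · g(c, c) + d · d · d · g(c, c) + d · d · d · g(c, c), f(f(c · c · c · c, f(d, c, c), c · d · d), c + c · d + d + d, d · d · d · d · d · d · d))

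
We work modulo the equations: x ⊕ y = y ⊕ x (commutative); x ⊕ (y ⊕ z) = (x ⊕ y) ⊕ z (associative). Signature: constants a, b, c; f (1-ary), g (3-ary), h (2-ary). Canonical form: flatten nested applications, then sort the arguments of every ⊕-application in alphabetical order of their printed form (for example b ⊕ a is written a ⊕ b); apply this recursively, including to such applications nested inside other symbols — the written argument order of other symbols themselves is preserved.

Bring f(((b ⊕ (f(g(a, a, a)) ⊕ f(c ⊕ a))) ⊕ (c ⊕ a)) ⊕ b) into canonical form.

Descend into:  ((b ⊕ (f(g(a, a, a)) ⊕ f(c ⊕ a))) ⊕ (c ⊕ a)) ⊕ b
Un-nest:  b ⊕ f(g(a, a, a)) ⊕ f(c ⊕ a) ⊕ c ⊕ a ⊕ b
Simplify inside:  f(c ⊕ a)  →  f(a ⊕ c)
Sort arguments:  a ⊕ b ⊕ b ⊕ c ⊕ f(a ⊕ c) ⊕ f(g(a, a, a))
Put back:  f(a ⊕ b ⊕ b ⊕ c ⊕ f(a ⊕ c) ⊕ f(g(a, a, a)))

Answer: f(a ⊕ b ⊕ b ⊕ c ⊕ f(a ⊕ c) ⊕ f(g(a, a, a)))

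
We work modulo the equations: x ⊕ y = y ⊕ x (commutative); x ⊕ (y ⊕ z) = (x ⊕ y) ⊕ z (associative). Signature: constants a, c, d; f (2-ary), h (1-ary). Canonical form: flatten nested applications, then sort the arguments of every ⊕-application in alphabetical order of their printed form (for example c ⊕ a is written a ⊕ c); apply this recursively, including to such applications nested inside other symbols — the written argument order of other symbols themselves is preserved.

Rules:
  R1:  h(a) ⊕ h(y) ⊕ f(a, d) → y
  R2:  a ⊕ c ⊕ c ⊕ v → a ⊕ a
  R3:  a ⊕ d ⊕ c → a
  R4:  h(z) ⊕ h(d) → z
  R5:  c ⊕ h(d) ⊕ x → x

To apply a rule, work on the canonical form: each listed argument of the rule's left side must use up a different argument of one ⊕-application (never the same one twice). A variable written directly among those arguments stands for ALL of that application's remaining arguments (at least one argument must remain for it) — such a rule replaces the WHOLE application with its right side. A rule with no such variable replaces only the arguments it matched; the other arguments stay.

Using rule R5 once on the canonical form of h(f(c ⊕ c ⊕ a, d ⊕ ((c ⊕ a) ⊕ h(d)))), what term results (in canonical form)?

Answer: h(f(a ⊕ c ⊕ c, a ⊕ d))

Derivation:
Canonical form:  h(f(a ⊕ c ⊕ c, a ⊕ c ⊕ d ⊕ h(d)))
Match R5:  consume c, h(d);  x := a ⊕ d
Every leftover argument binds to the variable; the entire application is replaced.
New term:  h(f(a ⊕ c ⊕ c, a ⊕ d))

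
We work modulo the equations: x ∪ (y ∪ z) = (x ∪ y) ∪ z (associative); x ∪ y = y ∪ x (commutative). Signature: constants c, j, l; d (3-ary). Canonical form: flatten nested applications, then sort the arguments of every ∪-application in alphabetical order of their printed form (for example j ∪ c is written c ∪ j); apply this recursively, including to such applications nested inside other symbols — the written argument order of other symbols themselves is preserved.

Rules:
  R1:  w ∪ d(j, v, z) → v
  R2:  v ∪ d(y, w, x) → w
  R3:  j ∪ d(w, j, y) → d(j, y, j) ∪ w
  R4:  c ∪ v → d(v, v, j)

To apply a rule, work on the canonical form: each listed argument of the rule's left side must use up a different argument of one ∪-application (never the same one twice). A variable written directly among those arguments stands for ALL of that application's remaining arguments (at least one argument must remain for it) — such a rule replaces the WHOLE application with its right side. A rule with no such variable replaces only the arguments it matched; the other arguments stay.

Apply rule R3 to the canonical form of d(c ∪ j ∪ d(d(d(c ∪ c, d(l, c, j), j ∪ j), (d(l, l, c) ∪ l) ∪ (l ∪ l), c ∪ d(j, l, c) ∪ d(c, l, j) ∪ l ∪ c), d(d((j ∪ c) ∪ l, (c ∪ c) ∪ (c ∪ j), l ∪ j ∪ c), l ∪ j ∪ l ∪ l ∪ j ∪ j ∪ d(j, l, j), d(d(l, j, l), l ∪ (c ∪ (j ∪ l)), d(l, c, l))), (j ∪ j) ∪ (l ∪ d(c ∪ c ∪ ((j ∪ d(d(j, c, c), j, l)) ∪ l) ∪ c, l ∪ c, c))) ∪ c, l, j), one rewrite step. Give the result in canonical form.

Answer: d(c ∪ c ∪ d(d(d(c ∪ c, d(l, c, j), j ∪ j), d(l, l, c) ∪ l ∪ l ∪ l, c ∪ c ∪ d(c, l, j) ∪ d(j, l, c) ∪ l), d(d(c ∪ j ∪ l, c ∪ c ∪ c ∪ j, c ∪ j ∪ l), d(j, l, j) ∪ j ∪ j ∪ j ∪ l ∪ l ∪ l, d(d(l, j, l), c ∪ j ∪ l ∪ l, d(l, c, l))), d(c ∪ c ∪ c ∪ d(j, c, c) ∪ d(j, l, j) ∪ l, c ∪ l, c) ∪ j ∪ j ∪ l) ∪ j, l, j)

Derivation:
Canonical form:  d(c ∪ c ∪ d(d(d(c ∪ c, d(l, c, j), j ∪ j), d(l, l, c) ∪ l ∪ l ∪ l, c ∪ c ∪ d(c, l, j) ∪ d(j, l, c) ∪ l), d(d(c ∪ j ∪ l, c ∪ c ∪ c ∪ j, c ∪ j ∪ l), d(j, l, j) ∪ j ∪ j ∪ j ∪ l ∪ l ∪ l, d(d(l, j, l), c ∪ j ∪ l ∪ l, d(l, c, l))), d(c ∪ c ∪ c ∪ d(d(j, c, c), j, l) ∪ j ∪ l, c ∪ l, c) ∪ j ∪ j ∪ l) ∪ j, l, j)
R3 matches:  uses d(d(j, c, c), j, l), j;  w := d(j, c, c), y := l
Giving:  d(c ∪ c ∪ d(d(d(c ∪ c, d(l, c, j), j ∪ j), d(l, l, c) ∪ l ∪ l ∪ l, c ∪ c ∪ d(c, l, j) ∪ d(j, l, c) ∪ l), d(d(c ∪ j ∪ l, c ∪ c ∪ c ∪ j, c ∪ j ∪ l), d(j, l, j) ∪ j ∪ j ∪ j ∪ l ∪ l ∪ l, d(d(l, j, l), c ∪ j ∪ l ∪ l, d(l, c, l))), d(c ∪ c ∪ c ∪ d(j, c, c) ∪ d(j, l, j) ∪ l, c ∪ l, c) ∪ j ∪ j ∪ l) ∪ j, l, j)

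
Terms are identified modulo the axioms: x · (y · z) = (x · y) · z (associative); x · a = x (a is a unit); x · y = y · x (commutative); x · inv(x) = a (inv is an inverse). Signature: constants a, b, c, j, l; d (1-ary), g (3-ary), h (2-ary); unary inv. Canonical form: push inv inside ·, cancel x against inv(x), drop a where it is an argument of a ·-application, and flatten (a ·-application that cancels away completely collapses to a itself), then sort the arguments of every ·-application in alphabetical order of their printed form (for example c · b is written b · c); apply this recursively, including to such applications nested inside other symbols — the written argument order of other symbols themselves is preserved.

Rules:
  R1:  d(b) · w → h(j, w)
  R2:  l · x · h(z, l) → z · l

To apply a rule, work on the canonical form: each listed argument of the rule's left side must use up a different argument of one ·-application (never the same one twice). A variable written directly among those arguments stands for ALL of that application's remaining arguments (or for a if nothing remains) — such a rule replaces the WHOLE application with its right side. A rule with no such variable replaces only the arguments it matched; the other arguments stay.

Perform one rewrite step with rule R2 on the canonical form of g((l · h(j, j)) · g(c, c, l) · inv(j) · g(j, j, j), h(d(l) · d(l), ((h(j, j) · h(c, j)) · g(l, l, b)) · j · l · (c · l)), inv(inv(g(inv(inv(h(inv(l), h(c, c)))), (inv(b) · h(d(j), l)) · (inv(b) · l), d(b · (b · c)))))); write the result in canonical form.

Canonical form:  g(g(c, c, l) · g(j, j, j) · h(j, j) · inv(j) · l, h(d(l) · d(l), c · g(l, l, b) · h(c, j) · h(j, j) · j · l · l), g(h(inv(l), h(c, c)), h(d(j), l) · inv(b) · inv(b) · l, d(b · b · c)))
Apply R2:  consuming h(d(j), l), l;  x := inv(b) · inv(b), z := d(j)
Every leftover argument binds to the variable; the entire application is replaced.
Giving:  g(g(c, c, l) · g(j, j, j) · h(j, j) · inv(j) · l, h(d(l) · d(l), c · g(l, l, b) · h(c, j) · h(j, j) · j · l · l), g(h(inv(l), h(c, c)), d(j) · l, d(b · b · c)))

Answer: g(g(c, c, l) · g(j, j, j) · h(j, j) · inv(j) · l, h(d(l) · d(l), c · g(l, l, b) · h(c, j) · h(j, j) · j · l · l), g(h(inv(l), h(c, c)), d(j) · l, d(b · b · c)))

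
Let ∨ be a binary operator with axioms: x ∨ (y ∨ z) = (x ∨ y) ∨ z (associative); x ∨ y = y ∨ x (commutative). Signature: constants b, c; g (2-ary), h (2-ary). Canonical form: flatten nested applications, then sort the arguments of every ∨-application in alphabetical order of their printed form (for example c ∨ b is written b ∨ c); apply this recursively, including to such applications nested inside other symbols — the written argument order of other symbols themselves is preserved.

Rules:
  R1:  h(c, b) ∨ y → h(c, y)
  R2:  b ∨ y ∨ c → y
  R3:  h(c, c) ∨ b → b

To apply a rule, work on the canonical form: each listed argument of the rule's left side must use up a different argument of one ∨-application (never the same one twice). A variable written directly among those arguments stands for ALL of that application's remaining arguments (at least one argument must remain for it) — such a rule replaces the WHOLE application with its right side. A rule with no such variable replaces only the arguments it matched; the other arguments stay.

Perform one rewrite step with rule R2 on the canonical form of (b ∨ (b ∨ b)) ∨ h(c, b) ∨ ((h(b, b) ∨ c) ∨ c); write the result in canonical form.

Answer: b ∨ b ∨ c ∨ h(b, b) ∨ h(c, b)

Derivation:
Canonical form:  b ∨ b ∨ b ∨ c ∨ c ∨ h(b, b) ∨ h(c, b)
Match R2:  consume b, c;  y := b ∨ b ∨ c ∨ h(b, b) ∨ h(c, b)
The variable takes the whole remainder — replace the entire application.
Result:  b ∨ b ∨ c ∨ h(b, b) ∨ h(c, b)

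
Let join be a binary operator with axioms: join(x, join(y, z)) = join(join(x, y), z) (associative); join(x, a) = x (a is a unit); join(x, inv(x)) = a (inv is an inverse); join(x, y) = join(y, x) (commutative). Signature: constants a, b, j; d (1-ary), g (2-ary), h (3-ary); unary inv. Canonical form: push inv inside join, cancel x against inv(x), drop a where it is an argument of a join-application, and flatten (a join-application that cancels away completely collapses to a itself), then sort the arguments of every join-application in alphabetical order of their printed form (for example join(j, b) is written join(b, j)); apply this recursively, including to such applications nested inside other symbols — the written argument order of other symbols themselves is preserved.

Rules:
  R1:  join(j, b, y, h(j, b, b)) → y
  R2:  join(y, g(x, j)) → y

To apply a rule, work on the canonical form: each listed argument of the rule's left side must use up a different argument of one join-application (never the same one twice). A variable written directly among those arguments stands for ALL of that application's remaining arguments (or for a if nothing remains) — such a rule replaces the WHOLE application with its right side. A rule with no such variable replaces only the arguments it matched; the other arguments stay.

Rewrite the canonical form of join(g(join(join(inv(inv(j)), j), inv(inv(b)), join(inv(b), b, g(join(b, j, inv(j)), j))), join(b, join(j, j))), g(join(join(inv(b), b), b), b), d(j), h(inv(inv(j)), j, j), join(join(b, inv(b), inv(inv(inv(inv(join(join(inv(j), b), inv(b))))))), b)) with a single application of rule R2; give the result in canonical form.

Canonical form:  join(b, d(j), g(b, b), g(join(b, g(b, j), j, j), join(b, j, j)), h(j, j, j), inv(j))
Apply R2:  consuming g(b, j);  x := b, y := join(b, j, j)
The extension variable absorbs all remaining arguments, so the whole application is rewritten.
Result:  join(b, d(j), g(b, b), g(join(b, j, j), join(b, j, j)), h(j, j, j), inv(j))

Answer: join(b, d(j), g(b, b), g(join(b, j, j), join(b, j, j)), h(j, j, j), inv(j))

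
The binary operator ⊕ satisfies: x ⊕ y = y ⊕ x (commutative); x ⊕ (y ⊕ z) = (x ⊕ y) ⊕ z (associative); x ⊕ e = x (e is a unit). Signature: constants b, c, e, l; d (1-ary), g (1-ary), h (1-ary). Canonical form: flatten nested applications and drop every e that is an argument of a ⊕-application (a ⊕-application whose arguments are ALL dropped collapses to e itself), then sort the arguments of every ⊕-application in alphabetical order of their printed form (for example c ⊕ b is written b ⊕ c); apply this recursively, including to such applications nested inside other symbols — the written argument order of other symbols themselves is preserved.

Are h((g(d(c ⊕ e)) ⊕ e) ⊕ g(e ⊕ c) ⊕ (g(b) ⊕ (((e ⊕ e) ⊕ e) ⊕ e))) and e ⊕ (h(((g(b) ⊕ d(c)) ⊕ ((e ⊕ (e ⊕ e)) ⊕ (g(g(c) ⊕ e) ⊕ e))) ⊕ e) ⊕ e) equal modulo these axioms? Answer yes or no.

Left:  h((g(d(c ⊕ e)) ⊕ e) ⊕ g(e ⊕ c) ⊕ (g(b) ⊕ (((e ⊕ e) ⊕ e) ⊕ e)))
  Descend into:  (g(d(c ⊕ e)) ⊕ e) ⊕ g(e ⊕ c) ⊕ (g(b) ⊕ (((e ⊕ e) ⊕ e) ⊕ e))
  Merge nested applications:  g(d(c ⊕ e)) ⊕ e ⊕ g(e ⊕ c) ⊕ g(b) ⊕ e ⊕ e ⊕ e ⊕ e
  Inside:  g(d(c ⊕ e))  →  g(d(c))
  Simplify inside:  g(e ⊕ c)  →  g(c)
  Unit:  drop e (×5)
  Order the arguments:  g(b) ⊕ g(c) ⊕ g(d(c))
  Reassemble:  h(g(b) ⊕ g(c) ⊕ g(d(c)))
Right:  e ⊕ (h(((g(b) ⊕ d(c)) ⊕ ((e ⊕ (e ⊕ e)) ⊕ (g(g(c) ⊕ e) ⊕ e))) ⊕ e) ⊕ e)
  Merge nested applications:  e ⊕ h(((g(b) ⊕ d(c)) ⊕ ((e ⊕ (e ⊕ e)) ⊕ (g(g(c) ⊕ e) ⊕ e))) ⊕ e) ⊕ e
  Inside:  h(((g(b) ⊕ d(c)) ⊕ ((e ⊕ (e ⊕ e)) ⊕ (g(g(c) ⊕ e) ⊕ e))) ⊕ e)  →  h(d(c) ⊕ g(b) ⊕ g(g(c)))
  Unit:  drop e (×2)
  Order the arguments:  h(d(c) ⊕ g(b) ⊕ g(g(c)))

Answer: no — h(g(b) ⊕ g(c) ⊕ g(d(c))) vs h(d(c) ⊕ g(b) ⊕ g(g(c)))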